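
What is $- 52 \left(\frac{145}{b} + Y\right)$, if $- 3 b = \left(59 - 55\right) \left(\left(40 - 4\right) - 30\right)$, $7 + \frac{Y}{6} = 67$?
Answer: $- \frac{35555}{2} \approx -17778.0$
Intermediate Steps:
$Y = 360$ ($Y = -42 + 6 \cdot 67 = -42 + 402 = 360$)
$b = -8$ ($b = - \frac{\left(59 - 55\right) \left(\left(40 - 4\right) - 30\right)}{3} = - \frac{4 \left(36 - 30\right)}{3} = - \frac{4 \cdot 6}{3} = \left(- \frac{1}{3}\right) 24 = -8$)
$- 52 \left(\frac{145}{b} + Y\right) = - 52 \left(\frac{145}{-8} + 360\right) = - 52 \left(145 \left(- \frac{1}{8}\right) + 360\right) = - 52 \left(- \frac{145}{8} + 360\right) = \left(-52\right) \frac{2735}{8} = - \frac{35555}{2}$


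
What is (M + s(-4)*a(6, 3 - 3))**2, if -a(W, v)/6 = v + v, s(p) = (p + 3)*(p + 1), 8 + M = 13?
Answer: 25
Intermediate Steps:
M = 5 (M = -8 + 13 = 5)
s(p) = (1 + p)*(3 + p) (s(p) = (3 + p)*(1 + p) = (1 + p)*(3 + p))
a(W, v) = -12*v (a(W, v) = -6*(v + v) = -12*v)
(M + s(-4)*a(6, 3 - 3))**2 = (5 + (3 + (-4)**2 + 4*(-4))*(-12*(3 - 3)))**2 = (5 + (3 + 16 - 16)*(-12*0))**2 = (5 + 3*0)**2 = (5 + 0)**2 = 5**2 = 25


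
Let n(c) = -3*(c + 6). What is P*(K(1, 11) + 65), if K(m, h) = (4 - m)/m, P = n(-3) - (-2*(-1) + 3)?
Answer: -952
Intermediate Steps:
n(c) = -18 - 3*c (n(c) = -3*(6 + c) = -18 - 3*c)
P = -14 (P = (-18 - 3*(-3)) - (-2*(-1) + 3) = (-18 + 9) - (2 + 3) = -9 - 1*5 = -9 - 5 = -14)
K(m, h) = (4 - m)/m
P*(K(1, 11) + 65) = -14*((4 - 1*1)/1 + 65) = -14*(1*(4 - 1) + 65) = -14*(1*3 + 65) = -14*(3 + 65) = -14*68 = -952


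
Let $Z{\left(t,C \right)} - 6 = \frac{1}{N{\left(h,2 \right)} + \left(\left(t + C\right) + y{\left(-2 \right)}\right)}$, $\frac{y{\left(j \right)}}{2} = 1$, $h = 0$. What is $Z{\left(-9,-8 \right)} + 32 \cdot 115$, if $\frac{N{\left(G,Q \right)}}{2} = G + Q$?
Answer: $\frac{40545}{11} \approx 3685.9$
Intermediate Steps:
$y{\left(j \right)} = 2$ ($y{\left(j \right)} = 2 \cdot 1 = 2$)
$N{\left(G,Q \right)} = 2 G + 2 Q$ ($N{\left(G,Q \right)} = 2 \left(G + Q\right) = 2 G + 2 Q$)
$Z{\left(t,C \right)} = 6 + \frac{1}{6 + C + t}$ ($Z{\left(t,C \right)} = 6 + \frac{1}{\left(2 \cdot 0 + 2 \cdot 2\right) + \left(\left(t + C\right) + 2\right)} = 6 + \frac{1}{\left(0 + 4\right) + \left(\left(C + t\right) + 2\right)} = 6 + \frac{1}{4 + \left(2 + C + t\right)} = 6 + \frac{1}{6 + C + t}$)
$Z{\left(-9,-8 \right)} + 32 \cdot 115 = \frac{37 + 6 \left(-8\right) + 6 \left(-9\right)}{6 - 8 - 9} + 32 \cdot 115 = \frac{37 - 48 - 54}{-11} + 3680 = \left(- \frac{1}{11}\right) \left(-65\right) + 3680 = \frac{65}{11} + 3680 = \frac{40545}{11}$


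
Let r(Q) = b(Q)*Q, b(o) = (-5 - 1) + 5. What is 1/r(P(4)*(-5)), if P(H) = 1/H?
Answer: 4/5 ≈ 0.80000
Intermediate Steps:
b(o) = -1 (b(o) = -6 + 5 = -1)
r(Q) = -Q
1/r(P(4)*(-5)) = 1/(-(-5)/4) = 1/(-1*(-5/4)) = 1/(5/4) = 4/5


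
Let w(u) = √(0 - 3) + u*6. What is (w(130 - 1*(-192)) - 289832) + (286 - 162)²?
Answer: -272524 + I*√3 ≈ -2.7252e+5 + 1.732*I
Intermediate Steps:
w(u) = 6*u + I*√3 (w(u) = √(-3) + 6*u = I*√3 + 6*u = 6*u + I*√3)
(w(130 - 1*(-192)) - 289832) + (286 - 162)² = ((6*(130 - 1*(-192)) + I*√3) - 289832) + (286 - 162)² = ((6*(130 + 192) + I*√3) - 289832) + 124² = ((6*322 + I*√3) - 289832) + 15376 = ((1932 + I*√3) - 289832) + 15376 = (-287900 + I*√3) + 15376 = -272524 + I*√3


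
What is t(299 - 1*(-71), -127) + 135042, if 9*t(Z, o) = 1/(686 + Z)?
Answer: 1283439169/9504 ≈ 1.3504e+5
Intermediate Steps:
t(Z, o) = 1/(9*(686 + Z))
t(299 - 1*(-71), -127) + 135042 = 1/(9*(686 + (299 - 1*(-71)))) + 135042 = 1/(9*(686 + (299 + 71))) + 135042 = 1/(9*(686 + 370)) + 135042 = (⅑)/1056 + 135042 = (⅑)*(1/1056) + 135042 = 1/9504 + 135042 = 1283439169/9504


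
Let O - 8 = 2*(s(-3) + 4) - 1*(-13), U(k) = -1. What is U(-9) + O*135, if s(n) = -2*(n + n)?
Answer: 7154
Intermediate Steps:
s(n) = -4*n
O = 53 (O = 8 + (2*(-4*(-3) + 4) - 1*(-13)) = 8 + (2*(12 + 4) + 13) = 8 + (2*16 + 13) = 8 + (32 + 13) = 8 + 45 = 53)
U(-9) + O*135 = -1 + 53*135 = -1 + 7155 = 7154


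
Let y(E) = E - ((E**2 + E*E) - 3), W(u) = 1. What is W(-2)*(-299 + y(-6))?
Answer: -374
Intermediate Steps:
y(E) = 3 + E - 2*E**2 (y(E) = E - ((E**2 + E**2) - 3) = E - (2*E**2 - 3) = E - (-3 + 2*E**2) = E + (3 - 2*E**2) = 3 + E - 2*E**2)
W(-2)*(-299 + y(-6)) = 1*(-299 + (3 - 6 - 2*(-6)**2)) = 1*(-299 + (3 - 6 - 2*36)) = 1*(-299 + (3 - 6 - 72)) = 1*(-299 - 75) = 1*(-374) = -374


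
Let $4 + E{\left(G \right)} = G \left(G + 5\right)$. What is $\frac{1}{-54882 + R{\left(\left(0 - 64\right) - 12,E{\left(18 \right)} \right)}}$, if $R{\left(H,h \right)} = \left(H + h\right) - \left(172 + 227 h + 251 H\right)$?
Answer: $- \frac{1}{128714} \approx -7.7692 \cdot 10^{-6}$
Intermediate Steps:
$E{\left(G \right)} = -4 + G \left(5 + G\right)$ ($E{\left(G \right)} = -4 + G \left(G + 5\right) = -4 + G \left(5 + G\right)$)
$R{\left(H,h \right)} = -172 - 250 H - 226 h$ ($R{\left(H,h \right)} = \left(H + h\right) - \left(172 + 227 h + 251 H\right) = -172 - 250 H - 226 h$)
$\frac{1}{-54882 + R{\left(\left(0 - 64\right) - 12,E{\left(18 \right)} \right)}} = \frac{1}{-54882 - \left(172 + 226 \left(-4 + 18^{2} + 5 \cdot 18\right) + 250 \left(\left(0 - 64\right) - 12\right)\right)} = \frac{1}{-54882 - \left(172 + 226 \left(-4 + 324 + 90\right) + 250 \left(-64 - 12\right)\right)} = \frac{1}{-54882 - 73832} = \frac{1}{-128714} = - \frac{1}{128714}$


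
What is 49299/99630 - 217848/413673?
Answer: -145614557/4579360110 ≈ -0.031798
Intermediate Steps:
49299/99630 - 217848/413673 = 49299*(1/99630) - 217848*1/413673 = 16433/33210 - 72616/137891 = -145614557/4579360110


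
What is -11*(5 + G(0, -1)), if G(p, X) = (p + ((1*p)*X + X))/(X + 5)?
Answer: -209/4 ≈ -52.250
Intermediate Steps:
G(p, X) = (X + p + X*p)/(5 + X) (G(p, X) = (p + (p*X + X))/(5 + X) = (p + (X*p + X))/(5 + X) = (p + (X + X*p))/(5 + X) = (X + p + X*p)/(5 + X))
-11*(5 + G(0, -1)) = -11*(5 + (-1 + 0 - 1*0)/(5 - 1)) = -11*(5 + (-1 + 0 + 0)/4) = -11*(5 + (1/4)*(-1)) = -11*(5 - 1/4) = -11*19/4 = -209/4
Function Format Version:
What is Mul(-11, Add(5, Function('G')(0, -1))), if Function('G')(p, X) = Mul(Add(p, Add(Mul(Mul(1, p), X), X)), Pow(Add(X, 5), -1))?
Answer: Rational(-209, 4) ≈ -52.250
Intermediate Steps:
Function('G')(p, X) = Mul(Pow(Add(5, X), -1), Add(X, p, Mul(X, p))) (Function('G')(p, X) = Mul(Add(p, Add(Mul(p, X), X)), Pow(Add(5, X), -1)) = Mul(Add(p, Add(Mul(X, p), X)), Pow(Add(5, X), -1)) = Mul(Add(p, Add(X, Mul(X, p))), Pow(Add(5, X), -1)) = Mul(Add(X, p, Mul(X, p)), Pow(Add(5, X), -1)) = Mul(Pow(Add(5, X), -1), Add(X, p, Mul(X, p))))
Mul(-11, Add(5, Function('G')(0, -1))) = Mul(-11, Add(5, Mul(Pow(Add(5, -1), -1), Add(-1, 0, Mul(-1, 0))))) = Mul(-11, Add(5, Mul(Pow(4, -1), Add(-1, 0, 0)))) = Mul(-11, Add(5, Mul(Rational(1, 4), -1))) = Mul(-11, Add(5, Rational(-1, 4))) = Mul(-11, Rational(19, 4)) = Rational(-209, 4)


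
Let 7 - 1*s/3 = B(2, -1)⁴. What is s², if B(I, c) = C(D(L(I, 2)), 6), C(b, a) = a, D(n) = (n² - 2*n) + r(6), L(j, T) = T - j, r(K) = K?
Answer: 14953689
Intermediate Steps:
D(n) = 6 + n² - 2*n (D(n) = (n² - 2*n) + 6 = 6 + n² - 2*n)
B(I, c) = 6
s = -3867 (s = 21 - 3*6⁴ = 21 - 3*1296 = 21 - 3888 = -3867)
s² = (-3867)² = 14953689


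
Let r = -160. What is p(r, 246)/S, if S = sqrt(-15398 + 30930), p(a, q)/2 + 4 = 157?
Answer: 153*sqrt(3883)/3883 ≈ 2.4553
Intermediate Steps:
p(a, q) = 306 (p(a, q) = -8 + 2*157 = -8 + 314 = 306)
S = 2*sqrt(3883) (S = sqrt(15532) = 2*sqrt(3883) ≈ 124.63)
p(r, 246)/S = 306/((2*sqrt(3883))) = 306*(sqrt(3883)/7766) = 153*sqrt(3883)/3883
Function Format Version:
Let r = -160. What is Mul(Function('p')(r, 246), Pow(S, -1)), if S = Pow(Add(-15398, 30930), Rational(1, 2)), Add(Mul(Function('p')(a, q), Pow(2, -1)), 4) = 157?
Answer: Mul(Rational(153, 3883), Pow(3883, Rational(1, 2))) ≈ 2.4553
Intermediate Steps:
Function('p')(a, q) = 306 (Function('p')(a, q) = Add(-8, Mul(2, 157)) = Add(-8, 314) = 306)
S = Mul(2, Pow(3883, Rational(1, 2))) (S = Pow(15532, Rational(1, 2)) = Mul(2, Pow(3883, Rational(1, 2))) ≈ 124.63)
Mul(Function('p')(r, 246), Pow(S, -1)) = Mul(306, Pow(Mul(2, Pow(3883, Rational(1, 2))), -1)) = Mul(306, Mul(Rational(1, 7766), Pow(3883, Rational(1, 2)))) = Mul(Rational(153, 3883), Pow(3883, Rational(1, 2)))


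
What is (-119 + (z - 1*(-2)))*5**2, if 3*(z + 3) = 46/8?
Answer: -35425/12 ≈ -2952.1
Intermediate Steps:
z = -13/12 (z = -3 + (46/8)/3 = -3 + (46*(1/8))/3 = -3 + (1/3)*(23/4) = -3 + 23/12 = -13/12 ≈ -1.0833)
(-119 + (z - 1*(-2)))*5**2 = (-119 + (-13/12 - 1*(-2)))*5**2 = (-119 + (-13/12 + 2))*25 = (-119 + 11/12)*25 = -1417/12*25 = -35425/12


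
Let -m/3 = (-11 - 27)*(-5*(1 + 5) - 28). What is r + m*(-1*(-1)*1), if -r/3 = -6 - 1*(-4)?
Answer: -6606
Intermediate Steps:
r = 6 (r = -3*(-6 - 1*(-4)) = -3*(-6 + 4) = -3*(-2) = 6)
m = -6612 (m = -3*(-11 - 27)*(-5*(1 + 5) - 28) = -(-114)*(-5*6 - 28) = -(-114)*(-30 - 28) = -(-114)*(-58) = -3*2204 = -6612)
r + m*(-1*(-1)*1) = 6 - 6612*(-1*(-1)) = 6 - 6612 = -6606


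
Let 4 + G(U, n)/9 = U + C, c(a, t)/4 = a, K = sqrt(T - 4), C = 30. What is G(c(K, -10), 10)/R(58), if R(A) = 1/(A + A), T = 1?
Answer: 27144 + 4176*I*sqrt(3) ≈ 27144.0 + 7233.0*I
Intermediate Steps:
R(A) = 1/(2*A)
K = I*sqrt(3) (K = sqrt(1 - 4) = sqrt(-3) = I*sqrt(3) ≈ 1.732*I)
c(a, t) = 4*a
G(U, n) = 234 + 9*U (G(U, n) = -36 + 9*(U + 30) = -36 + 9*(30 + U) = -36 + (270 + 9*U) = 234 + 9*U)
G(c(K, -10), 10)/R(58) = (234 + 9*(4*(I*sqrt(3))))/(((1/2)/58)) = (234 + 9*(4*I*sqrt(3)))/(((1/2)*(1/58))) = (234 + 36*I*sqrt(3))/(1/116) = (234 + 36*I*sqrt(3))*116 = 27144 + 4176*I*sqrt(3)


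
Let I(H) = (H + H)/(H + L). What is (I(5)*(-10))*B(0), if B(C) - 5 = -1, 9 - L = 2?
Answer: -100/3 ≈ -33.333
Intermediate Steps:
L = 7 (L = 9 - 1*2 = 9 - 2 = 7)
B(C) = 4 (B(C) = 5 - 1 = 4)
I(H) = 2*H/(7 + H) (I(H) = (H + H)/(H + 7) = (2*H)/(7 + H) = 2*H/(7 + H))
(I(5)*(-10))*B(0) = ((2*5/(7 + 5))*(-10))*4 = ((2*5/12)*(-10))*4 = ((2*5*(1/12))*(-10))*4 = ((5/6)*(-10))*4 = -25/3*4 = -100/3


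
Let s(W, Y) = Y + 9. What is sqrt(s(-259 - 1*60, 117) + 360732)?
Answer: sqrt(360858) ≈ 600.71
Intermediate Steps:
s(W, Y) = 9 + Y
sqrt(s(-259 - 1*60, 117) + 360732) = sqrt((9 + 117) + 360732) = sqrt(126 + 360732) = sqrt(360858)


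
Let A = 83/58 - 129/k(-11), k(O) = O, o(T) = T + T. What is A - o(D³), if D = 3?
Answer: -26057/638 ≈ -40.842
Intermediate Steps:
o(T) = 2*T
A = 8395/638 (A = 83/58 - 129/(-11) = 83*(1/58) - 129*(-1/11) = 83/58 + 129/11 = 8395/638 ≈ 13.158)
A - o(D³) = 8395/638 - 2*3³ = 8395/638 - 2*27 = 8395/638 - 1*54 = 8395/638 - 54 = -26057/638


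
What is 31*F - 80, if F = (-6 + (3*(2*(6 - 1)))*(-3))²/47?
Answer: 281936/47 ≈ 5998.6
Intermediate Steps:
F = 9216/47 (F = (-6 + (3*(2*5))*(-3))²*(1/47) = (-6 + (3*10)*(-3))²*(1/47) = (-6 + 30*(-3))²*(1/47) = (-6 - 90)²*(1/47) = (-96)²*(1/47) = 9216*(1/47) = 9216/47 ≈ 196.09)
31*F - 80 = 31*(9216/47) - 80 = 285696/47 - 80 = 281936/47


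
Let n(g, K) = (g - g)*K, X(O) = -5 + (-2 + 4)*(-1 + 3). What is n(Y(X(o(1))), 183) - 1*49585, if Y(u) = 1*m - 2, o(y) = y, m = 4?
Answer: -49585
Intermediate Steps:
X(O) = -1 (X(O) = -5 + 2*2 = -5 + 4 = -1)
Y(u) = 2 (Y(u) = 1*4 - 2 = 4 - 2 = 2)
n(g, K) = 0 (n(g, K) = 0*K = 0)
n(Y(X(o(1))), 183) - 1*49585 = 0 - 1*49585 = 0 - 49585 = -49585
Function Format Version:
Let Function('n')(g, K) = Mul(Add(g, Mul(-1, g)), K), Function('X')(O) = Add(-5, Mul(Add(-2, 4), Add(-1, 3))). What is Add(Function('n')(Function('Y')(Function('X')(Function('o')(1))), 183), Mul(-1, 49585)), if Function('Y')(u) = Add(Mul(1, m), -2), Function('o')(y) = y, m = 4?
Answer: -49585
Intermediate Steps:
Function('X')(O) = -1 (Function('X')(O) = Add(-5, Mul(2, 2)) = Add(-5, 4) = -1)
Function('Y')(u) = 2 (Function('Y')(u) = Add(Mul(1, 4), -2) = Add(4, -2) = 2)
Function('n')(g, K) = 0 (Function('n')(g, K) = Mul(0, K) = 0)
Add(Function('n')(Function('Y')(Function('X')(Function('o')(1))), 183), Mul(-1, 49585)) = Add(0, Mul(-1, 49585)) = Add(0, -49585) = -49585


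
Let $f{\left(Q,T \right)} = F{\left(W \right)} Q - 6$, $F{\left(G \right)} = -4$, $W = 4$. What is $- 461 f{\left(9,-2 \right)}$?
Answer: $19362$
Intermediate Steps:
$f{\left(Q,T \right)} = -6 - 4 Q$ ($f{\left(Q,T \right)} = - 4 Q - 6 = -6 - 4 Q$)
$- 461 f{\left(9,-2 \right)} = - 461 \left(-6 - 36\right) = \left(-461\right) \left(-42\right) = 19362$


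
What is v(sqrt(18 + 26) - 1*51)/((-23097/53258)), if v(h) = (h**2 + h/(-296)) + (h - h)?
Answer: -20849734759/3418356 + 804009397*sqrt(11)/1709178 ≈ -4539.2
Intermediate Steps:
v(h) = h**2 - h/296 (v(h) = (h**2 - h/296) + 0 = h**2 - h/296)
v(sqrt(18 + 26) - 1*51)/((-23097/53258)) = ((sqrt(18 + 26) - 1*51)*(-1/296 + (sqrt(18 + 26) - 1*51)))/((-23097/53258)) = ((sqrt(44) - 51)*(-1/296 + (sqrt(44) - 51)))/((-23097*1/53258)) = ((2*sqrt(11) - 51)*(-1/296 + (2*sqrt(11) - 51)))/(-23097/53258) = ((-51 + 2*sqrt(11))*(-1/296 + (-51 + 2*sqrt(11))))*(-53258/23097) = ((-51 + 2*sqrt(11))*(-15097/296 + 2*sqrt(11)))*(-53258/23097) = -53258*(-51 + 2*sqrt(11))*(-15097/296 + 2*sqrt(11))/23097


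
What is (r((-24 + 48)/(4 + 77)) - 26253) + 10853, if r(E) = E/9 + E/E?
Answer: -3741949/243 ≈ -15399.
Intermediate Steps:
r(E) = 1 + E/9 (r(E) = E*(⅑) + 1 = E/9 + 1 = 1 + E/9)
(r((-24 + 48)/(4 + 77)) - 26253) + 10853 = ((1 + ((-24 + 48)/(4 + 77))/9) - 26253) + 10853 = ((1 + (24/81)/9) - 26253) + 10853 = ((1 + (24*(1/81))/9) - 26253) + 10853 = ((1 + (⅑)*(8/27)) - 26253) + 10853 = ((1 + 8/243) - 26253) + 10853 = (251/243 - 26253) + 10853 = -6379228/243 + 10853 = -3741949/243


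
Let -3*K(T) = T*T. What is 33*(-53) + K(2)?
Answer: -5251/3 ≈ -1750.3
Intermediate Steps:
K(T) = -T²/3 (K(T) = -T*T/3 = -T²/3)
33*(-53) + K(2) = 33*(-53) - ⅓*2² = -1749 - ⅓*4 = -1749 - 4/3 = -5251/3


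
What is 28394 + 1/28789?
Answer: 817434867/28789 ≈ 28394.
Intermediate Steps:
28394 + 1/28789 = 817434867/28789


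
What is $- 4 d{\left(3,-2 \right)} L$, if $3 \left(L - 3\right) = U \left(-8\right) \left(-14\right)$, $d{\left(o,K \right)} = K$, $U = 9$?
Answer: $2712$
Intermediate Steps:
$L = 339$ ($L = 3 + \frac{9 \left(-8\right) \left(-14\right)}{3} = 3 + \frac{\left(-72\right) \left(-14\right)}{3} = 3 + \frac{1}{3} \cdot 1008 = 3 + 336 = 339$)
$- 4 d{\left(3,-2 \right)} L = \left(-4\right) \left(-2\right) 339 = 8 \cdot 339 = 2712$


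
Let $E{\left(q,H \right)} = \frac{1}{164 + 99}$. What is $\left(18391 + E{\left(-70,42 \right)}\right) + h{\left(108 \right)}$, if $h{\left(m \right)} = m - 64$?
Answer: $\frac{4848406}{263} \approx 18435.0$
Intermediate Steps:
$E{\left(q,H \right)} = \frac{1}{263}$
$h{\left(m \right)} = -64 + m$ ($h{\left(m \right)} = m - 64 = -64 + m$)
$\left(18391 + E{\left(-70,42 \right)}\right) + h{\left(108 \right)} = \left(18391 + \frac{1}{263}\right) + \left(-64 + 108\right) = \frac{4836834}{263} + 44 = \frac{4848406}{263}$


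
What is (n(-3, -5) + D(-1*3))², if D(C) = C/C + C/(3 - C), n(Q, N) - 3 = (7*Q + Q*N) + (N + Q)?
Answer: 441/4 ≈ 110.25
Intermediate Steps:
n(Q, N) = 3 + N + 8*Q + N*Q (n(Q, N) = 3 + ((7*Q + Q*N) + (N + Q)) = 3 + ((7*Q + N*Q) + (N + Q)) = 3 + (N + 8*Q + N*Q) = 3 + N + 8*Q + N*Q)
D(C) = 1 + C/(3 - C)
(n(-3, -5) + D(-1*3))² = ((3 - 5 + 8*(-3) - 5*(-3)) - 3/(-3 - 1*3))² = ((3 - 5 - 24 + 15) - 3/(-3 - 3))² = (-11 - 3/(-6))² = (-11 - 3*(-⅙))² = (-11 + ½)² = (-21/2)² = 441/4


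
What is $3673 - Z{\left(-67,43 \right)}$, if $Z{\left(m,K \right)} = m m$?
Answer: $-816$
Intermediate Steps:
$Z{\left(m,K \right)} = m^{2}$
$3673 - Z{\left(-67,43 \right)} = 3673 - \left(-67\right)^{2} = 3673 - 4489 = -816$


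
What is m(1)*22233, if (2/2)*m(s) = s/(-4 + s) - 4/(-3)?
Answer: 22233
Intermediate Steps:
m(s) = 4/3 + s/(-4 + s) (m(s) = s/(-4 + s) - 4/(-3) = s/(-4 + s) - 4*(-⅓) = s/(-4 + s) + 4/3 = 4/3 + s/(-4 + s))
m(1)*22233 = ((-16 + 7*1)/(3*(-4 + 1)))*22233 = ((⅓)*(-16 + 7)/(-3))*22233 = ((⅓)*(-⅓)*(-9))*22233 = 1*22233 = 22233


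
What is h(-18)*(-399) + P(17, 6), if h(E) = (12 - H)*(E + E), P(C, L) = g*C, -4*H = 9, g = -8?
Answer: 204551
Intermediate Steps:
H = -9/4 (H = -1/4*9 = -9/4 ≈ -2.2500)
P(C, L) = -8*C
h(E) = 57*E/2 (h(E) = (12 - 1*(-9/4))*(E + E) = (12 + 9/4)*(2*E) = 57*(2*E)/4 = 57*E/2)
h(-18)*(-399) + P(17, 6) = ((57/2)*(-18))*(-399) - 8*17 = -513*(-399) - 136 = 204687 - 136 = 204551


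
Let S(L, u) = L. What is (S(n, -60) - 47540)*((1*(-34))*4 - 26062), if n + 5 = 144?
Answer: 1241811398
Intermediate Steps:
n = 139 (n = -5 + 144 = 139)
(S(n, -60) - 47540)*((1*(-34))*4 - 26062) = (139 - 47540)*((1*(-34))*4 - 26062) = -47401*(-34*4 - 26062) = -47401*(-136 - 26062) = -47401*(-26198) = 1241811398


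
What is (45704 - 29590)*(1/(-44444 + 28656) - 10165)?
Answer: -1293027814197/7894 ≈ -1.6380e+8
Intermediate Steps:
(45704 - 29590)*(1/(-44444 + 28656) - 10165) = 16114*(1/(-15788) - 10165) = 16114*(-1/15788 - 10165) = 16114*(-160485021/15788) = -1293027814197/7894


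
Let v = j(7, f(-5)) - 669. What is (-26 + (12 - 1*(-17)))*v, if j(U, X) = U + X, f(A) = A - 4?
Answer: -2013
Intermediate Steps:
f(A) = -4 + A
v = -671 (v = (7 + (-4 - 5)) - 669 = (7 - 9) - 669 = -2 - 669 = -671)
(-26 + (12 - 1*(-17)))*v = (-26 + (12 - 1*(-17)))*(-671) = (-26 + (12 + 17))*(-671) = (-26 + 29)*(-671) = 3*(-671) = -2013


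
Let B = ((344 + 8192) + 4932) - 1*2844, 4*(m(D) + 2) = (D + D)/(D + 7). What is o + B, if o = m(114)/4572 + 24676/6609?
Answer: 12952295352013/1218726036 ≈ 10628.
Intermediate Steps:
m(D) = -2 + D/(2*(7 + D)) (m(D) = -2 + ((D + D)/(D + 7))/4 = -2 + ((2*D)/(7 + D))/4 = -2 + (2*D/(7 + D))/4 = -2 + D/(2*(7 + D)))
o = 4549945549/1218726036 (o = ((-28 - 3*114)/(2*(7 + 114)))/4572 + 24676/6609 = ((½)*(-28 - 342)/121)*(1/4572) + 24676*(1/6609) = ((½)*(1/121)*(-370))*(1/4572) + 24676/6609 = -185/121*1/4572 + 24676/6609 = -185/553212 + 24676/6609 = 4549945549/1218726036 ≈ 3.7334)
B = 10624 (B = (8536 + 4932) - 2844 = 13468 - 2844 = 10624)
o + B = 4549945549/1218726036 + 10624 = 12952295352013/1218726036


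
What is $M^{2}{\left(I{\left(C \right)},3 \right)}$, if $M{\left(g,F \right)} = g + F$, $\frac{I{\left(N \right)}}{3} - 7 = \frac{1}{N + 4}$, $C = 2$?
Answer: $\frac{2401}{4} \approx 600.25$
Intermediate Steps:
$I{\left(N \right)} = 21 + \frac{3}{4 + N}$ ($I{\left(N \right)} = 21 + \frac{3}{N + 4} = 21 + \frac{3}{4 + N}$)
$M{\left(g,F \right)} = F + g$
$M^{2}{\left(I{\left(C \right)},3 \right)} = \left(3 + \frac{3 \left(29 + 7 \cdot 2\right)}{4 + 2}\right)^{2} = \left(3 + \frac{3 \left(29 + 14\right)}{6}\right)^{2} = \left(3 + 3 \cdot \frac{1}{6} \cdot 43\right)^{2} = \left(3 + \frac{43}{2}\right)^{2} = \left(\frac{49}{2}\right)^{2} = \frac{2401}{4}$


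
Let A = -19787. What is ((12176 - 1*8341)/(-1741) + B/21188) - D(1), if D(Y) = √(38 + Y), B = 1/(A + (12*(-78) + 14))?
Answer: -1682730091561/763919970372 - √39 ≈ -8.4478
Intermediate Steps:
B = -1/20709 (B = 1/(-19787 + (12*(-78) + 14)) = 1/(-19787 + (-936 + 14)) = 1/(-19787 - 922) = 1/(-20709) = -1/20709 ≈ -4.8288e-5)
((12176 - 1*8341)/(-1741) + B/21188) - D(1) = ((12176 - 1*8341)/(-1741) - 1/20709/21188) - √(38 + 1) = ((12176 - 8341)*(-1/1741) - 1/20709*1/21188) - √39 = (3835*(-1/1741) - 1/438782292) - √39 = (-3835/1741 - 1/438782292) - √39 = -1682730091561/763919970372 - √39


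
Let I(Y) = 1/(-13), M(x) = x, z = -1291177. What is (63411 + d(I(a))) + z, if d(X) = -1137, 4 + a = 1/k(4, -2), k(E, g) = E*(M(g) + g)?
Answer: -1228903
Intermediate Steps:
k(E, g) = 2*E*g (k(E, g) = E*(g + g) = E*(2*g) = 2*E*g)
a = -65/16 (a = -4 + 1/(2*4*(-2)) = -4 + 1/(-16) = -4 - 1/16 = -65/16 ≈ -4.0625)
I(Y) = -1/13
(63411 + d(I(a))) + z = (63411 - 1137) - 1291177 = 62274 - 1291177 = -1228903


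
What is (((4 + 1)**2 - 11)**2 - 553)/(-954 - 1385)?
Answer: 357/2339 ≈ 0.15263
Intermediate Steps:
(((4 + 1)**2 - 11)**2 - 553)/(-954 - 1385) = ((5**2 - 11)**2 - 553)/(-2339) = -((25 - 11)**2 - 553)/2339 = -(14**2 - 553)/2339 = -(196 - 553)/2339 = -1/2339*(-357) = 357/2339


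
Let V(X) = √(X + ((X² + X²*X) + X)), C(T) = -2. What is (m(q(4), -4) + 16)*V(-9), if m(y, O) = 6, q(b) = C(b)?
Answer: 66*I*√74 ≈ 567.75*I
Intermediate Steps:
q(b) = -2
V(X) = √(X² + X³ + 2*X) (V(X) = √(X + ((X² + X³) + X)) = √(X + (X + X² + X³)) = √(X² + X³ + 2*X))
(m(q(4), -4) + 16)*V(-9) = (6 + 16)*√(-9*(2 - 9 + (-9)²)) = 22*√(-9*(2 - 9 + 81)) = 22*√(-9*74) = 22*√(-666) = 22*(3*I*√74) = 66*I*√74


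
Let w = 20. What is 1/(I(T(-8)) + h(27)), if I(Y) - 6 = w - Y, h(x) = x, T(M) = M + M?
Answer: 1/69 ≈ 0.014493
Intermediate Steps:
T(M) = 2*M
I(Y) = 26 - Y (I(Y) = 6 + (20 - Y) = 26 - Y)
1/(I(T(-8)) + h(27)) = 1/((26 - 2*(-8)) + 27) = 1/((26 - 1*(-16)) + 27) = 1/((26 + 16) + 27) = 1/(42 + 27) = 1/69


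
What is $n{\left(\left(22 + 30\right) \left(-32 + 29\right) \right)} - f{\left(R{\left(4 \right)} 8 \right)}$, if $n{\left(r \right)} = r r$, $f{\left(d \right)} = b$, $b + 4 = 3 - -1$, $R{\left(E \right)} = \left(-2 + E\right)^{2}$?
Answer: $24336$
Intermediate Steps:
$b = 0$ ($b = -4 + \left(3 - -1\right) = -4 + \left(3 + 1\right) = -4 + 4 = 0$)
$f{\left(d \right)} = 0$
$n{\left(r \right)} = r^{2}$
$n{\left(\left(22 + 30\right) \left(-32 + 29\right) \right)} - f{\left(R{\left(4 \right)} 8 \right)} = \left(\left(22 + 30\right) \left(-32 + 29\right)\right)^{2} - 0 = \left(52 \left(-3\right)\right)^{2} + 0 = \left(-156\right)^{2} + 0 = 24336 + 0 = 24336$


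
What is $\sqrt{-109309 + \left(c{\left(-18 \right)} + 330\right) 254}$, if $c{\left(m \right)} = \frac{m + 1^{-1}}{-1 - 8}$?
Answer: $\frac{i \sqrt{225083}}{3} \approx 158.14 i$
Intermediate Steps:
$c{\left(m \right)} = - \frac{1}{9} - \frac{m}{9}$ ($c{\left(m \right)} = \frac{m + 1}{-9} = \left(1 + m\right) \left(- \frac{1}{9}\right) = - \frac{1}{9} - \frac{m}{9}$)
$\sqrt{-109309 + \left(c{\left(-18 \right)} + 330\right) 254} = \sqrt{-109309 + \left(\left(- \frac{1}{9} - -2\right) + 330\right) 254} = \sqrt{-109309 + \left(\left(- \frac{1}{9} + 2\right) + 330\right) 254} = \sqrt{-109309 + \left(\frac{17}{9} + 330\right) 254} = \sqrt{-109309 + \frac{2987}{9} \cdot 254} = \sqrt{-109309 + \frac{758698}{9}} = \sqrt{- \frac{225083}{9}} = \frac{i \sqrt{225083}}{3}$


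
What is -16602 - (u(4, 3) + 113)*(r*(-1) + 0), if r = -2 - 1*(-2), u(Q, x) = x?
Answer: -16602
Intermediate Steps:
r = 0 (r = -2 + 2 = 0)
-16602 - (u(4, 3) + 113)*(r*(-1) + 0) = -16602 - (3 + 113)*(0*(-1) + 0) = -16602 - 116*(0 + 0) = -16602 - 116*0 = -16602 - 1*0 = -16602 + 0 = -16602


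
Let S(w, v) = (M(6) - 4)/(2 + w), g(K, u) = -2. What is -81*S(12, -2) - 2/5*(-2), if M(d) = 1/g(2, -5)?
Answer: 3757/140 ≈ 26.836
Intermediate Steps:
M(d) = -½ (M(d) = 1/(-2) = -½)
S(w, v) = -9/(2*(2 + w)) (S(w, v) = (-½ - 4)/(2 + w) = -9/(2*(2 + w)))
-81*S(12, -2) - 2/5*(-2) = -(-729)/(4 + 2*12) - 2/5*(-2) = -(-729)/(4 + 24) - 2*⅕*(-2) = -(-729)/28 - ⅖*(-2) = -(-729)/28 + ⅘ = -81*(-9/28) + ⅘ = 729/28 + ⅘ = 3757/140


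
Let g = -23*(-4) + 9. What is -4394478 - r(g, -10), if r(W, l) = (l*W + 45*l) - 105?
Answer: -4392913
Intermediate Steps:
g = 101 (g = 92 + 9 = 101)
r(W, l) = -105 + 45*l + W*l (r(W, l) = (W*l + 45*l) - 105 = (45*l + W*l) - 105 = -105 + 45*l + W*l)
-4394478 - r(g, -10) = -4394478 - (-105 + 45*(-10) + 101*(-10)) = -4394478 - (-105 - 450 - 1010) = -4394478 - 1*(-1565) = -4394478 + 1565 = -4392913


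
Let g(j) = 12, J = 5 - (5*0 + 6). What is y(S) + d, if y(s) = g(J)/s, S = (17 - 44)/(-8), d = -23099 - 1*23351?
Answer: -418018/9 ≈ -46446.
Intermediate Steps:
J = -1 (J = 5 - (0 + 6) = 5 - 1*6 = 5 - 6 = -1)
d = -46450 (d = -23099 - 23351 = -46450)
S = 27/8 (S = -27*(-1/8) = 27/8 ≈ 3.3750)
y(s) = 12/s
y(S) + d = 12/(27/8) - 46450 = 12*(8/27) - 46450 = 32/9 - 46450 = -418018/9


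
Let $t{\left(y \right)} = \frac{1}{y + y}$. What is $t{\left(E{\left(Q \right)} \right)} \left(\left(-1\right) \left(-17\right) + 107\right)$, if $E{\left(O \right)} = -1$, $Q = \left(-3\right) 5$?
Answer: $-62$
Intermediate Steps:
$Q = -15$
$t{\left(y \right)} = \frac{1}{2 y}$
$t{\left(E{\left(Q \right)} \right)} \left(\left(-1\right) \left(-17\right) + 107\right) = \frac{1}{2 \left(-1\right)} \left(\left(-1\right) \left(-17\right) + 107\right) = \frac{1}{2} \left(-1\right) \left(17 + 107\right) = \left(- \frac{1}{2}\right) 124 = -62$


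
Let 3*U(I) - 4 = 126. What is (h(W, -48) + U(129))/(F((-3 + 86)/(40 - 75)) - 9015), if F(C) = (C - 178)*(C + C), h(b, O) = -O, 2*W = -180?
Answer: -335650/29986251 ≈ -0.011193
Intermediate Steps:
W = -90 (W = (½)*(-180) = -90)
U(I) = 130/3 (U(I) = 4/3 + (⅓)*126 = 4/3 + 42 = 130/3)
F(C) = 2*C*(-178 + C) (F(C) = (-178 + C)*(2*C) = 2*C*(-178 + C))
(h(W, -48) + U(129))/(F((-3 + 86)/(40 - 75)) - 9015) = (-1*(-48) + 130/3)/(2*((-3 + 86)/(40 - 75))*(-178 + (-3 + 86)/(40 - 75)) - 9015) = (48 + 130/3)/(2*(83/(-35))*(-178 + 83/(-35)) - 9015) = 274/(3*(2*(83*(-1/35))*(-178 + 83*(-1/35)) - 9015)) = 274/(3*(2*(-83/35)*(-178 - 83/35) - 9015)) = 274/(3*(2*(-83/35)*(-6313/35) - 9015)) = 274/(3*(1047958/1225 - 9015)) = 274/(3*(-9995417/1225)) = (274/3)*(-1225/9995417) = -335650/29986251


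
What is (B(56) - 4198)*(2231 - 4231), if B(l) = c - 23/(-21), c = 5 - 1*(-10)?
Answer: 175640000/21 ≈ 8.3638e+6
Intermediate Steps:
c = 15 (c = 5 + 10 = 15)
B(l) = 338/21 (B(l) = 15 - 23/(-21) = 15 - 23*(-1)/21 = 15 - 1*(-23/21) = 15 + 23/21 = 338/21)
(B(56) - 4198)*(2231 - 4231) = (338/21 - 4198)*(2231 - 4231) = -87820/21*(-2000) = 175640000/21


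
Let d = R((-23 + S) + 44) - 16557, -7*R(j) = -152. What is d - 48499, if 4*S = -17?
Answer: -455240/7 ≈ -65034.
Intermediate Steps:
S = -17/4 (S = (1/4)*(-17) = -17/4 ≈ -4.2500)
R(j) = 152/7 (R(j) = -1/7*(-152) = 152/7)
d = -115747/7 (d = 152/7 - 16557 = -115747/7 ≈ -16535.)
d - 48499 = -115747/7 - 48499 = -455240/7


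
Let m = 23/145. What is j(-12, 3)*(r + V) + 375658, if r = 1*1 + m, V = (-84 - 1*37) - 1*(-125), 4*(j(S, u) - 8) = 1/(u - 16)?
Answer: 141638587/377 ≈ 3.7570e+5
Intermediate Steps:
j(S, u) = 8 + 1/(4*(-16 + u)) (j(S, u) = 8 + 1/(4*(u - 16)) = 8 + 1/(4*(-16 + u)))
m = 23/145 (m = 23*(1/145) = 23/145 ≈ 0.15862)
V = 4 (V = (-84 - 37) + 125 = -121 + 125 = 4)
r = 168/145 (r = 1*1 + 23/145 = 1 + 23/145 = 168/145 ≈ 1.1586)
j(-12, 3)*(r + V) + 375658 = ((-511 + 32*3)/(4*(-16 + 3)))*(168/145 + 4) + 375658 = ((¼)*(-511 + 96)/(-13))*(748/145) + 375658 = ((¼)*(-1/13)*(-415))*(748/145) + 375658 = (415/52)*(748/145) + 375658 = 15521/377 + 375658 = 141638587/377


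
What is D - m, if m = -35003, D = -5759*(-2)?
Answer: 46521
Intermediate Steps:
D = 11518
D - m = 11518 - 1*(-35003) = 11518 + 35003 = 46521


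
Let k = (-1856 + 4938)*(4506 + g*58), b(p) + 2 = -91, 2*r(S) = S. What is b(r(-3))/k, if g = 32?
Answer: -93/19607684 ≈ -4.7430e-6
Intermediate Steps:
r(S) = S/2
b(p) = -93 (b(p) = -2 - 91 = -93)
k = 19607684 (k = (-1856 + 4938)*(4506 + 32*58) = 3082*(4506 + 1856) = 3082*6362 = 19607684)
b(r(-3))/k = -93/19607684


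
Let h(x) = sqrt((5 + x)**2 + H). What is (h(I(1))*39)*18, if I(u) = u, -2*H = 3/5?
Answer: 351*sqrt(3570)/5 ≈ 4194.4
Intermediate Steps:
H = -3/10 (H = -3/(2*5) = -1/2*3/5 = -3/10 ≈ -0.30000)
h(x) = sqrt(-3/10 + (5 + x)**2) (h(x) = sqrt((5 + x)**2 - 3/10) = sqrt(-3/10 + (5 + x)**2))
(h(I(1))*39)*18 = ((sqrt(-30 + 100*(5 + 1)**2)/10)*39)*18 = ((sqrt(-30 + 100*6**2)/10)*39)*18 = ((sqrt(-30 + 100*36)/10)*39)*18 = ((sqrt(-30 + 3600)/10)*39)*18 = ((sqrt(3570)/10)*39)*18 = (39*sqrt(3570)/10)*18 = 351*sqrt(3570)/5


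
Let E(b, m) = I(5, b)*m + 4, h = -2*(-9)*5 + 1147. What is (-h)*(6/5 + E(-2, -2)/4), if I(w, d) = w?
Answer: 3711/10 ≈ 371.10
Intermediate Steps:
h = 1237 (h = 18*5 + 1147 = 90 + 1147 = 1237)
E(b, m) = 4 + 5*m (E(b, m) = 5*m + 4 = 4 + 5*m)
(-h)*(6/5 + E(-2, -2)/4) = (-1*1237)*(6/5 + (4 + 5*(-2))/4) = -1237*(6*(1/5) + (4 - 10)*(1/4)) = -1237*(6/5 - 6*1/4) = -1237*(6/5 - 3/2) = -1237*(-3/10) = 3711/10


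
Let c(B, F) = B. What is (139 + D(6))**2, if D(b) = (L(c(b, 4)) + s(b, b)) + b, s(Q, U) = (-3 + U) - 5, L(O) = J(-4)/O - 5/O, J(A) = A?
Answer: 80089/4 ≈ 20022.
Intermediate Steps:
L(O) = -9/O (L(O) = -4/O - 5/O = -9/O)
s(Q, U) = -8 + U
D(b) = -8 - 9/b + 2*b (D(b) = (-9/b + (-8 + b)) + b = (-8 + b - 9/b) + b = -8 - 9/b + 2*b)
(139 + D(6))**2 = (139 + (-8 - 9/6 + 2*6))**2 = (139 + (-8 - 9*1/6 + 12))**2 = (139 + (-8 - 3/2 + 12))**2 = (139 + 5/2)**2 = (283/2)**2 = 80089/4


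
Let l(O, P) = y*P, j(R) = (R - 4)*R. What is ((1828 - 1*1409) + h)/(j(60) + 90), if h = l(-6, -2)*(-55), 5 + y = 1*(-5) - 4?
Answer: -1121/3450 ≈ -0.32493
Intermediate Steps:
j(R) = R*(-4 + R) (j(R) = (-4 + R)*R = R*(-4 + R))
y = -14 (y = -5 + (1*(-5) - 4) = -5 + (-5 - 4) = -5 - 9 = -14)
l(O, P) = -14*P
h = -1540 (h = -14*(-2)*(-55) = 28*(-55) = -1540)
((1828 - 1*1409) + h)/(j(60) + 90) = ((1828 - 1*1409) - 1540)/(60*(-4 + 60) + 90) = ((1828 - 1409) - 1540)/(60*56 + 90) = (419 - 1540)/(3360 + 90) = -1121/3450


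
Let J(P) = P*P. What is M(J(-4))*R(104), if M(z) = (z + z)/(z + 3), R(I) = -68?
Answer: -2176/19 ≈ -114.53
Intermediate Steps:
J(P) = P**2
M(z) = 2*z/(3 + z) (M(z) = (2*z)/(3 + z) = 2*z/(3 + z))
M(J(-4))*R(104) = (2*(-4)**2/(3 + (-4)**2))*(-68) = (2*16/(3 + 16))*(-68) = (2*16/19)*(-68) = (2*16*(1/19))*(-68) = (32/19)*(-68) = -2176/19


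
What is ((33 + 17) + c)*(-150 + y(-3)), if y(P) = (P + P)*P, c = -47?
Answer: -396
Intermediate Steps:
y(P) = 2*P² (y(P) = (2*P)*P = 2*P²)
((33 + 17) + c)*(-150 + y(-3)) = ((33 + 17) - 47)*(-150 + 2*(-3)²) = (50 - 47)*(-150 + 2*9) = 3*(-150 + 18) = 3*(-132) = -396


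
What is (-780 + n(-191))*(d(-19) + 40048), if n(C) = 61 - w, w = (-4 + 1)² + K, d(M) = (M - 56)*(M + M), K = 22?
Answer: -32173500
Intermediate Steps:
d(M) = 2*M*(-56 + M) (d(M) = (-56 + M)*(2*M) = 2*M*(-56 + M))
w = 31 (w = (-4 + 1)² + 22 = (-3)² + 22 = 9 + 22 = 31)
n(C) = 30 (n(C) = 61 - 1*31 = 61 - 31 = 30)
(-780 + n(-191))*(d(-19) + 40048) = (-780 + 30)*(2*(-19)*(-56 - 19) + 40048) = -750*(2*(-19)*(-75) + 40048) = -750*(2850 + 40048) = -750*42898 = -32173500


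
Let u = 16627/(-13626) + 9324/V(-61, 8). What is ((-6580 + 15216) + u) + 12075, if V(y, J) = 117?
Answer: 3682605503/177138 ≈ 20789.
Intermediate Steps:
u = 13900385/177138 (u = 16627/(-13626) + 9324/117 = 16627*(-1/13626) + 9324*(1/117) = -16627/13626 + 1036/13 = 13900385/177138 ≈ 78.472)
((-6580 + 15216) + u) + 12075 = ((-6580 + 15216) + 13900385/177138) + 12075 = (8636 + 13900385/177138) + 12075 = 1543664153/177138 + 12075 = 3682605503/177138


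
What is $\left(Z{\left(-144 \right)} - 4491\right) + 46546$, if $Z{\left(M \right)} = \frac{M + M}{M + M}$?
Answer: $42056$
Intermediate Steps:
$Z{\left(M \right)} = 1$ ($Z{\left(M \right)} = \frac{2 M}{2 M} = 2 M \frac{1}{2 M} = 1$)
$\left(Z{\left(-144 \right)} - 4491\right) + 46546 = \left(1 - 4491\right) + 46546 = -4490 + 46546 = 42056$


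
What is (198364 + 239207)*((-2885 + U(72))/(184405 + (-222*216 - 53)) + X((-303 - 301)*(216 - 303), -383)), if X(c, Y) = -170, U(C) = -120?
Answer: -2029542249771/27280 ≈ -7.4397e+7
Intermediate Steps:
(198364 + 239207)*((-2885 + U(72))/(184405 + (-222*216 - 53)) + X((-303 - 301)*(216 - 303), -383)) = (198364 + 239207)*((-2885 - 120)/(184405 + (-222*216 - 53)) - 170) = 437571*(-3005/(184405 + (-47952 - 53)) - 170) = 437571*(-3005/(184405 - 48005) - 170) = 437571*(-3005/136400 - 170) = 437571*(-3005*1/136400 - 170) = 437571*(-601/27280 - 170) = 437571*(-4638201/27280) = -2029542249771/27280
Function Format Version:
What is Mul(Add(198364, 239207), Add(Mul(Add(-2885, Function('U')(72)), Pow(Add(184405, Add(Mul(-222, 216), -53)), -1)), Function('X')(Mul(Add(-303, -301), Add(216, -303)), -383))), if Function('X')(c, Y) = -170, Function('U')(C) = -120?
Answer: Rational(-2029542249771, 27280) ≈ -7.4397e+7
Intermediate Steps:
Mul(Add(198364, 239207), Add(Mul(Add(-2885, Function('U')(72)), Pow(Add(184405, Add(Mul(-222, 216), -53)), -1)), Function('X')(Mul(Add(-303, -301), Add(216, -303)), -383))) = Mul(Add(198364, 239207), Add(Mul(Add(-2885, -120), Pow(Add(184405, Add(Mul(-222, 216), -53)), -1)), -170)) = Mul(437571, Add(Mul(-3005, Pow(Add(184405, Add(-47952, -53)), -1)), -170)) = Mul(437571, Add(Mul(-3005, Pow(Add(184405, -48005), -1)), -170)) = Mul(437571, Add(Mul(-3005, Pow(136400, -1)), -170)) = Mul(437571, Add(Mul(-3005, Rational(1, 136400)), -170)) = Mul(437571, Add(Rational(-601, 27280), -170)) = Mul(437571, Rational(-4638201, 27280)) = Rational(-2029542249771, 27280)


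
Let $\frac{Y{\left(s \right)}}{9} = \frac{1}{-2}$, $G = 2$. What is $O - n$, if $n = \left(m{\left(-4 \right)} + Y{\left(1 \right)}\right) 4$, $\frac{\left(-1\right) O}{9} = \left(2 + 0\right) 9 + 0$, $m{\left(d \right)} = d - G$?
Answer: $-120$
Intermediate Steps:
$Y{\left(s \right)} = - \frac{9}{2}$ ($Y{\left(s \right)} = \frac{9}{-2} = 9 \left(- \frac{1}{2}\right) = - \frac{9}{2}$)
$m{\left(d \right)} = -2 + d$ ($m{\left(d \right)} = d - 2 = -2 + d$)
$O = -162$ ($O = - 9 \left(\left(2 + 0\right) 9 + 0\right) = - 9 \left(2 \cdot 9 + 0\right) = - 9 \left(18 + 0\right) = \left(-9\right) 18 = -162$)
$n = -42$ ($n = \left(\left(-2 - 4\right) - \frac{9}{2}\right) 4 = \left(-6 - \frac{9}{2}\right) 4 = \left(- \frac{21}{2}\right) 4 = -42$)
$O - n = -162 - -42 = -162 + 42 = -120$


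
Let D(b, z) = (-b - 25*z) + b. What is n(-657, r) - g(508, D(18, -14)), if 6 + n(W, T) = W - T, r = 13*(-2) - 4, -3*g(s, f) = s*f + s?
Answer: 58803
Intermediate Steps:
D(b, z) = -25*z
g(s, f) = -s/3 - f*s/3 (g(s, f) = -(s*f + s)/3 = -(f*s + s)/3 = -(s + f*s)/3 = -s/3 - f*s/3)
r = -30 (r = -26 - 4 = -30)
n(W, T) = -6 + W - T (n(W, T) = -6 + (W - T) = -6 + W - T)
n(-657, r) - g(508, D(18, -14)) = (-6 - 657 - 1*(-30)) - (-1)*508*(1 - 25*(-14))/3 = (-6 - 657 + 30) - (-1)*508*(1 + 350)/3 = -633 - (-1)*508*351/3 = -633 - 1*(-59436) = -633 + 59436 = 58803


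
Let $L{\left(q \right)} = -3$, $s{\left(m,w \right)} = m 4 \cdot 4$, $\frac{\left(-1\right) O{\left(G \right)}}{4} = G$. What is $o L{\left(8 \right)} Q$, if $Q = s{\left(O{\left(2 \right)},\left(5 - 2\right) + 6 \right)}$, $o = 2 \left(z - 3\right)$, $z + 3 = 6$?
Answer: $0$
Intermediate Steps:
$z = 3$ ($z = -3 + 6 = 3$)
$O{\left(G \right)} = - 4 G$
$s{\left(m,w \right)} = 16 m$ ($s{\left(m,w \right)} = 4 m 4 = 16 m$)
$o = 0$ ($o = 2 \left(3 - 3\right) = 2 \cdot 0 = 0$)
$Q = -128$ ($Q = 16 \left(\left(-4\right) 2\right) = 16 \left(-8\right) = -128$)
$o L{\left(8 \right)} Q = 0 \left(-3\right) \left(-128\right) = 0 \left(-128\right) = 0$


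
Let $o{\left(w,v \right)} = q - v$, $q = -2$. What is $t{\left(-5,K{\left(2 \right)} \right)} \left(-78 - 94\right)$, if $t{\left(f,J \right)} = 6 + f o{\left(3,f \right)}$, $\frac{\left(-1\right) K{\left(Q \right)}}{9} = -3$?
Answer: $1548$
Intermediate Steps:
$o{\left(w,v \right)} = -2 - v$
$K{\left(Q \right)} = 27$ ($K{\left(Q \right)} = \left(-9\right) \left(-3\right) = 27$)
$t{\left(f,J \right)} = 6 + f \left(-2 - f\right)$
$t{\left(-5,K{\left(2 \right)} \right)} \left(-78 - 94\right) = \left(6 - - 5 \left(2 - 5\right)\right) \left(-78 - 94\right) = \left(6 - \left(-5\right) \left(-3\right)\right) \left(-172\right) = \left(6 - 15\right) \left(-172\right) = \left(-9\right) \left(-172\right) = 1548$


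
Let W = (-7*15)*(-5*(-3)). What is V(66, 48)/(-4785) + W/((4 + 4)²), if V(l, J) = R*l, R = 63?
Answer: -236439/9280 ≈ -25.478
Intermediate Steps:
V(l, J) = 63*l
W = -1575 (W = -105*15 = -1575)
V(66, 48)/(-4785) + W/((4 + 4)²) = (63*66)/(-4785) - 1575/(4 + 4)² = 4158*(-1/4785) - 1575/(8²) = -126/145 - 1575/64 = -236439/9280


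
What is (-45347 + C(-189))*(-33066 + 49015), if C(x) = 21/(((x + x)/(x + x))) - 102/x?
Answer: -45542433296/63 ≈ -7.2290e+8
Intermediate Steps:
C(x) = 21 - 102/x (C(x) = 21/(((2*x)/((2*x)))) - 102/x = 21/(((2*x)*(1/(2*x)))) - 102/x = 21/1 - 102/x = 21*1 - 102/x = 21 - 102/x)
(-45347 + C(-189))*(-33066 + 49015) = (-45347 + (21 - 102/(-189)))*(-33066 + 49015) = (-45347 + (21 - 102*(-1/189)))*15949 = (-45347 + (21 + 34/63))*15949 = (-45347 + 1357/63)*15949 = -2855504/63*15949 = -45542433296/63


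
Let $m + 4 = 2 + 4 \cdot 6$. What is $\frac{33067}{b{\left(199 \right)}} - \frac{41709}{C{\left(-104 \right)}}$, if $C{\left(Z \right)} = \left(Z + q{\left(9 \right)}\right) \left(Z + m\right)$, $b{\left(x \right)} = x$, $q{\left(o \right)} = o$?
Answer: $\frac{249291839}{1550210} \approx 160.81$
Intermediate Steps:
$m = 22$ ($m = -4 + \left(2 + 4 \cdot 6\right) = -4 + \left(2 + 24\right) = -4 + 26 = 22$)
$C{\left(Z \right)} = \left(9 + Z\right) \left(22 + Z\right)$ ($C{\left(Z \right)} = \left(Z + 9\right) \left(Z + 22\right) = \left(9 + Z\right) \left(22 + Z\right)$)
$\frac{33067}{b{\left(199 \right)}} - \frac{41709}{C{\left(-104 \right)}} = \frac{33067}{199} - \frac{41709}{198 + \left(-104\right)^{2} + 31 \left(-104\right)} = 33067 \cdot \frac{1}{199} - \frac{41709}{198 + 10816 - 3224} = \frac{33067}{199} - \frac{41709}{7790} = \frac{249291839}{1550210}$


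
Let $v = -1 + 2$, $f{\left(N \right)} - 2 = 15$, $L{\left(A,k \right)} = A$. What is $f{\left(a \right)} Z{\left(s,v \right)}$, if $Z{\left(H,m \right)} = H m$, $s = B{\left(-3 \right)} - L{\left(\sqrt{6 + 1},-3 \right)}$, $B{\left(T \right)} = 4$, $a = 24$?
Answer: $68 - 17 \sqrt{7} \approx 23.022$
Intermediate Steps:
$f{\left(N \right)} = 17$ ($f{\left(N \right)} = 2 + 15 = 17$)
$v = 1$
$s = 4 - \sqrt{7}$ ($s = 4 - \sqrt{6 + 1} = 4 - \sqrt{7} \approx 1.3542$)
$f{\left(a \right)} Z{\left(s,v \right)} = 17 \left(4 - \sqrt{7}\right) 1 = 17 \left(4 - \sqrt{7}\right) = 68 - 17 \sqrt{7}$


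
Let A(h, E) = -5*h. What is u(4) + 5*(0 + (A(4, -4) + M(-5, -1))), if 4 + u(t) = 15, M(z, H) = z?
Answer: -114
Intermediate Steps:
u(t) = 11 (u(t) = -4 + 15 = 11)
u(4) + 5*(0 + (A(4, -4) + M(-5, -1))) = 11 + 5*(0 + (-5*4 - 5)) = 11 + 5*(0 + (-20 - 5)) = 11 + 5*(0 - 25) = 11 + 5*(-25) = 11 - 125 = -114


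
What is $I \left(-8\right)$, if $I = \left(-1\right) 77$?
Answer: $616$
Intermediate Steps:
$I = -77$
$I \left(-8\right) = \left(-77\right) \left(-8\right) = 616$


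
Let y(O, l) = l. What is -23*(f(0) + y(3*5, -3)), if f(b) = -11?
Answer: 322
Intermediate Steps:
-23*(f(0) + y(3*5, -3)) = -23*(-11 - 3) = -23*(-14) = 322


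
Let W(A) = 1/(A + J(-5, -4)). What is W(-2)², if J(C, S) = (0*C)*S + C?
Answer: 1/49 ≈ 0.020408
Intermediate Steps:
J(C, S) = C (J(C, S) = 0*S + C = 0 + C = C)
W(A) = 1/(-5 + A) (W(A) = 1/(A - 5) = 1/(-5 + A))
W(-2)² = (1/(-5 - 2))² = (1/(-7))² = (-⅐)² = 1/49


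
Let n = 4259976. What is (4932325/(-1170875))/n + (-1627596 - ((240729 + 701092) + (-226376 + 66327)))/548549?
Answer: -25300395589035323/5760225741941160 ≈ -4.3923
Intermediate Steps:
(4932325/(-1170875))/n + (-1627596 - ((240729 + 701092) + (-226376 + 66327)))/548549 = (4932325/(-1170875))/4259976 + (-1627596 - ((240729 + 701092) + (-226376 + 66327)))/548549 = (4932325*(-1/1170875))*(1/4259976) + (-1627596 - (941821 - 160049))*(1/548549) = -197293/46835*1/4259976 + (-1627596 - 1*781772)*(1/548549) = -197293/199515975960 + (-1627596 - 781772)*(1/548549) = -197293/199515975960 - 2409368*1/548549 = -197293/199515975960 - 2409368/548549 = -25300395589035323/5760225741941160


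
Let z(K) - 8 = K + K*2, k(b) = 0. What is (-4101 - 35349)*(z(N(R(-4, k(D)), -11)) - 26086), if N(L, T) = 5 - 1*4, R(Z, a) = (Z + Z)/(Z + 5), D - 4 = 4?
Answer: 1028658750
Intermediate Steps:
D = 8 (D = 4 + 4 = 8)
R(Z, a) = 2*Z/(5 + Z) (R(Z, a) = (2*Z)/(5 + Z) = 2*Z/(5 + Z))
N(L, T) = 1 (N(L, T) = 5 - 4 = 1)
z(K) = 8 + 3*K (z(K) = 8 + (K + K*2) = 8 + (K + 2*K) = 8 + 3*K)
(-4101 - 35349)*(z(N(R(-4, k(D)), -11)) - 26086) = (-4101 - 35349)*((8 + 3*1) - 26086) = -39450*((8 + 3) - 26086) = -39450*(11 - 26086) = -39450*(-26075) = 1028658750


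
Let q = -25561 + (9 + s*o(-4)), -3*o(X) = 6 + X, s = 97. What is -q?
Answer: 76850/3 ≈ 25617.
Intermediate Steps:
o(X) = -2 - X/3 (o(X) = -(6 + X)/3 = -2 - X/3)
q = -76850/3 (q = -25561 + (9 + 97*(-2 - ⅓*(-4))) = -25561 + (9 + 97*(-2 + 4/3)) = -25561 + (9 + 97*(-⅔)) = -25561 + (9 - 194/3) = -25561 - 167/3 = -76850/3 ≈ -25617.)
-q = -1*(-76850/3) = 76850/3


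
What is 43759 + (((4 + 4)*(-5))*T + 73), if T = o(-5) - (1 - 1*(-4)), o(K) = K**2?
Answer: 43032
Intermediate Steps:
T = 20 (T = (-5)**2 - (1 - 1*(-4)) = 25 - (1 + 4) = 25 - 1*5 = 25 - 5 = 20)
43759 + (((4 + 4)*(-5))*T + 73) = 43759 + (((4 + 4)*(-5))*20 + 73) = 43759 + ((8*(-5))*20 + 73) = 43759 + (-40*20 + 73) = 43759 + (-800 + 73) = 43759 - 727 = 43032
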